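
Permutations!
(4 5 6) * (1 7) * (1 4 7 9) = (1 9)(4 5 6 7) = [0, 9, 2, 3, 5, 6, 7, 4, 8, 1]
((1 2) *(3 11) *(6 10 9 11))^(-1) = (1 2)(3 11 9 10 6) = [0, 2, 1, 11, 4, 5, 3, 7, 8, 10, 6, 9]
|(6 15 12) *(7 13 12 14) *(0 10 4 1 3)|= 30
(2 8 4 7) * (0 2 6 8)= (0 2)(4 7 6 8)= [2, 1, 0, 3, 7, 5, 8, 6, 4]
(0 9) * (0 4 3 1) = (0 9 4 3 1) = [9, 0, 2, 1, 3, 5, 6, 7, 8, 4]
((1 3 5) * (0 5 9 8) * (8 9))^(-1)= [8, 5, 2, 1, 4, 0, 6, 7, 3, 9]= (9)(0 8 3 1 5)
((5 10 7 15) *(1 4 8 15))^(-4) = (1 15 7 8 10 4 5) = [0, 15, 2, 3, 5, 1, 6, 8, 10, 9, 4, 11, 12, 13, 14, 7]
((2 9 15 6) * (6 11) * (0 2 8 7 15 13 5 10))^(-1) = (0 10 5 13 9 2)(6 11 15 7 8) = [10, 1, 0, 3, 4, 13, 11, 8, 6, 2, 5, 15, 12, 9, 14, 7]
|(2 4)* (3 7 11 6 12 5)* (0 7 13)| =8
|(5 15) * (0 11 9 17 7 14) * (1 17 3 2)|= 18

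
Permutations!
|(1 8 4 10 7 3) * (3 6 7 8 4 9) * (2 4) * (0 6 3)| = |(0 6 7 3 1 2 4 10 8 9)| = 10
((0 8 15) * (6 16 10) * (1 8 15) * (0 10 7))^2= (0 10 16)(6 7 15)= [10, 1, 2, 3, 4, 5, 7, 15, 8, 9, 16, 11, 12, 13, 14, 6, 0]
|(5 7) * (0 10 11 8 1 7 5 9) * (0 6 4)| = 9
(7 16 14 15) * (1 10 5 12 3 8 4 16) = (1 10 5 12 3 8 4 16 14 15 7) = [0, 10, 2, 8, 16, 12, 6, 1, 4, 9, 5, 11, 3, 13, 15, 7, 14]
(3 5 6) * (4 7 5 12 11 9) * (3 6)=[0, 1, 2, 12, 7, 3, 6, 5, 8, 4, 10, 9, 11]=(3 12 11 9 4 7 5)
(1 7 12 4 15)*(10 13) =(1 7 12 4 15)(10 13) =[0, 7, 2, 3, 15, 5, 6, 12, 8, 9, 13, 11, 4, 10, 14, 1]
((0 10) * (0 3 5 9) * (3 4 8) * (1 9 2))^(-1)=[9, 2, 5, 8, 10, 3, 6, 7, 4, 1, 0]=(0 9 1 2 5 3 8 4 10)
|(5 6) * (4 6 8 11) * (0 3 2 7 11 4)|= 20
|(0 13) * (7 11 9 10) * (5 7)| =10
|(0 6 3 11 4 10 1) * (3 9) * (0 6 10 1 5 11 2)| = |(0 10 5 11 4 1 6 9 3 2)| = 10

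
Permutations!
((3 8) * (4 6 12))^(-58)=(4 12 6)=[0, 1, 2, 3, 12, 5, 4, 7, 8, 9, 10, 11, 6]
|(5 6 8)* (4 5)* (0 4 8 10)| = 5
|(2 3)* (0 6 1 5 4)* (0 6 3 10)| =4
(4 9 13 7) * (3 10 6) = (3 10 6)(4 9 13 7) = [0, 1, 2, 10, 9, 5, 3, 4, 8, 13, 6, 11, 12, 7]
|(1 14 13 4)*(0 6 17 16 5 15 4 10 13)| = 18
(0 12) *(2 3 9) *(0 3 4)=(0 12 3 9 2 4)=[12, 1, 4, 9, 0, 5, 6, 7, 8, 2, 10, 11, 3]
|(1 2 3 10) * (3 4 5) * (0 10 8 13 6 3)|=12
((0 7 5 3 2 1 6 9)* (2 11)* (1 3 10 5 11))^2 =(0 11 3 6)(1 9 7 2) =[11, 9, 1, 6, 4, 5, 0, 2, 8, 7, 10, 3]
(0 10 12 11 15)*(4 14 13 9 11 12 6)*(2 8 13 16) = (0 10 6 4 14 16 2 8 13 9 11 15) = [10, 1, 8, 3, 14, 5, 4, 7, 13, 11, 6, 15, 12, 9, 16, 0, 2]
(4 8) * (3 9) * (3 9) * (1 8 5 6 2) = [0, 8, 1, 3, 5, 6, 2, 7, 4, 9] = (9)(1 8 4 5 6 2)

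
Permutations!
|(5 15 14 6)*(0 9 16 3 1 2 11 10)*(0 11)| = 12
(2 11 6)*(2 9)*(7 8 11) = (2 7 8 11 6 9) = [0, 1, 7, 3, 4, 5, 9, 8, 11, 2, 10, 6]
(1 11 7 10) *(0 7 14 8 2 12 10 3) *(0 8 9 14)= [7, 11, 12, 8, 4, 5, 6, 3, 2, 14, 1, 0, 10, 13, 9]= (0 7 3 8 2 12 10 1 11)(9 14)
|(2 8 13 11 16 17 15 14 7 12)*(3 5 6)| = |(2 8 13 11 16 17 15 14 7 12)(3 5 6)| = 30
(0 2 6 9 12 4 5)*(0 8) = (0 2 6 9 12 4 5 8) = [2, 1, 6, 3, 5, 8, 9, 7, 0, 12, 10, 11, 4]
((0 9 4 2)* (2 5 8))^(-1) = [2, 1, 8, 3, 9, 4, 6, 7, 5, 0] = (0 2 8 5 4 9)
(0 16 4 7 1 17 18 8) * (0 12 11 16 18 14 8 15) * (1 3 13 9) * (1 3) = (0 18 15)(1 17 14 8 12 11 16 4 7)(3 13 9) = [18, 17, 2, 13, 7, 5, 6, 1, 12, 3, 10, 16, 11, 9, 8, 0, 4, 14, 15]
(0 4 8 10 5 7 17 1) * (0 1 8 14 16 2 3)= (0 4 14 16 2 3)(5 7 17 8 10)= [4, 1, 3, 0, 14, 7, 6, 17, 10, 9, 5, 11, 12, 13, 16, 15, 2, 8]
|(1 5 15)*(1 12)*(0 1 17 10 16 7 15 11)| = |(0 1 5 11)(7 15 12 17 10 16)| = 12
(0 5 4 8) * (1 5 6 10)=(0 6 10 1 5 4 8)=[6, 5, 2, 3, 8, 4, 10, 7, 0, 9, 1]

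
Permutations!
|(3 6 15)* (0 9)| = 6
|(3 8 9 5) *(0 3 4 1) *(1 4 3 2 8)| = 7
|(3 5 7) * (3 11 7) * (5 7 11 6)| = 4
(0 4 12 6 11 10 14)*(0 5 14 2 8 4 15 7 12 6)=(0 15 7 12)(2 8 4 6 11 10)(5 14)=[15, 1, 8, 3, 6, 14, 11, 12, 4, 9, 2, 10, 0, 13, 5, 7]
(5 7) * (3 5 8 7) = (3 5)(7 8) = [0, 1, 2, 5, 4, 3, 6, 8, 7]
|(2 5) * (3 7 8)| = 6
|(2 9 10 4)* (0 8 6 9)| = |(0 8 6 9 10 4 2)| = 7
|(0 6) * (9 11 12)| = |(0 6)(9 11 12)| = 6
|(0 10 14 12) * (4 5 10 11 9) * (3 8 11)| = 10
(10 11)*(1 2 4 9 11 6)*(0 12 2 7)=(0 12 2 4 9 11 10 6 1 7)=[12, 7, 4, 3, 9, 5, 1, 0, 8, 11, 6, 10, 2]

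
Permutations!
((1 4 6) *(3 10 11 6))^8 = [0, 3, 2, 11, 10, 5, 4, 7, 8, 9, 6, 1] = (1 3 11)(4 10 6)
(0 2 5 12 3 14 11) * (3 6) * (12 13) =[2, 1, 5, 14, 4, 13, 3, 7, 8, 9, 10, 0, 6, 12, 11] =(0 2 5 13 12 6 3 14 11)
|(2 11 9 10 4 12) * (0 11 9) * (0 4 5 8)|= |(0 11 4 12 2 9 10 5 8)|= 9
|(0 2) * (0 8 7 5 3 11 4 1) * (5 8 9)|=|(0 2 9 5 3 11 4 1)(7 8)|=8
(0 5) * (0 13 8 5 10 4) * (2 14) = (0 10 4)(2 14)(5 13 8) = [10, 1, 14, 3, 0, 13, 6, 7, 5, 9, 4, 11, 12, 8, 2]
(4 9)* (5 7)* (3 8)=(3 8)(4 9)(5 7)=[0, 1, 2, 8, 9, 7, 6, 5, 3, 4]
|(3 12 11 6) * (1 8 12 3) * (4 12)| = 6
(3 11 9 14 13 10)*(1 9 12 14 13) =[0, 9, 2, 11, 4, 5, 6, 7, 8, 13, 3, 12, 14, 10, 1] =(1 9 13 10 3 11 12 14)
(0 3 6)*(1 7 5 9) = [3, 7, 2, 6, 4, 9, 0, 5, 8, 1] = (0 3 6)(1 7 5 9)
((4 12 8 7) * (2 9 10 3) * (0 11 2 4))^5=(0 3)(2 12)(4 11)(7 10)(8 9)=[3, 1, 12, 0, 11, 5, 6, 10, 9, 8, 7, 4, 2]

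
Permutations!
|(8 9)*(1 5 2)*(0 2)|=4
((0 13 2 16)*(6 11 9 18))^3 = (0 16 2 13)(6 18 9 11) = [16, 1, 13, 3, 4, 5, 18, 7, 8, 11, 10, 6, 12, 0, 14, 15, 2, 17, 9]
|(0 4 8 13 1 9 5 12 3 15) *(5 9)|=|(0 4 8 13 1 5 12 3 15)|=9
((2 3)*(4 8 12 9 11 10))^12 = (12) = [0, 1, 2, 3, 4, 5, 6, 7, 8, 9, 10, 11, 12]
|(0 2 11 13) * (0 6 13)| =6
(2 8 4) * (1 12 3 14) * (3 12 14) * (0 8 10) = [8, 14, 10, 3, 2, 5, 6, 7, 4, 9, 0, 11, 12, 13, 1] = (0 8 4 2 10)(1 14)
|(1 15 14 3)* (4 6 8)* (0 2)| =|(0 2)(1 15 14 3)(4 6 8)| =12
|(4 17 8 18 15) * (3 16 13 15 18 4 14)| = 15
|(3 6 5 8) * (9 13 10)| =12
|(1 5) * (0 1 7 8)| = 5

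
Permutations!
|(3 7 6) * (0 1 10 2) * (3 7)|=|(0 1 10 2)(6 7)|=4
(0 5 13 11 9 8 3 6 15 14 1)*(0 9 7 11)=(0 5 13)(1 9 8 3 6 15 14)(7 11)=[5, 9, 2, 6, 4, 13, 15, 11, 3, 8, 10, 7, 12, 0, 1, 14]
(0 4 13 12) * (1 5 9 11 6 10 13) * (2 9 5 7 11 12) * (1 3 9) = (0 4 3 9 12)(1 7 11 6 10 13 2) = [4, 7, 1, 9, 3, 5, 10, 11, 8, 12, 13, 6, 0, 2]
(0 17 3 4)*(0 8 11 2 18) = [17, 1, 18, 4, 8, 5, 6, 7, 11, 9, 10, 2, 12, 13, 14, 15, 16, 3, 0] = (0 17 3 4 8 11 2 18)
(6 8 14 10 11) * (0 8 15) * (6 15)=(0 8 14 10 11 15)=[8, 1, 2, 3, 4, 5, 6, 7, 14, 9, 11, 15, 12, 13, 10, 0]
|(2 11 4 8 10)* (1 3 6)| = |(1 3 6)(2 11 4 8 10)| = 15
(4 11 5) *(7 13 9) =(4 11 5)(7 13 9) =[0, 1, 2, 3, 11, 4, 6, 13, 8, 7, 10, 5, 12, 9]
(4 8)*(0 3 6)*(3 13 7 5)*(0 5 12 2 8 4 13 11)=(0 11)(2 8 13 7 12)(3 6 5)=[11, 1, 8, 6, 4, 3, 5, 12, 13, 9, 10, 0, 2, 7]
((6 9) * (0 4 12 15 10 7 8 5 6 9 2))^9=[2, 1, 6, 3, 0, 8, 5, 10, 7, 9, 15, 11, 4, 13, 14, 12]=(0 2 6 5 8 7 10 15 12 4)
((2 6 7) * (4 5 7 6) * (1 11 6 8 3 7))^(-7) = (1 6 3 2 5 11 8 7 4) = [0, 6, 5, 2, 1, 11, 3, 4, 7, 9, 10, 8]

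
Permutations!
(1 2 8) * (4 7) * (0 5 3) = [5, 2, 8, 0, 7, 3, 6, 4, 1] = (0 5 3)(1 2 8)(4 7)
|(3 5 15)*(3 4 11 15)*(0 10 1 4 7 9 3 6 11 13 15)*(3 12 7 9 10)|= |(0 3 5 6 11)(1 4 13 15 9 12 7 10)|= 40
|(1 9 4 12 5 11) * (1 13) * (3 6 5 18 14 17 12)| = |(1 9 4 3 6 5 11 13)(12 18 14 17)| = 8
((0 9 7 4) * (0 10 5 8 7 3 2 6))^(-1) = (0 6 2 3 9)(4 7 8 5 10) = [6, 1, 3, 9, 7, 10, 2, 8, 5, 0, 4]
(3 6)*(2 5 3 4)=(2 5 3 6 4)=[0, 1, 5, 6, 2, 3, 4]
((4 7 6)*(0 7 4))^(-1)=[6, 1, 2, 3, 4, 5, 7, 0]=(0 6 7)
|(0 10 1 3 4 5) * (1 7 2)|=|(0 10 7 2 1 3 4 5)|=8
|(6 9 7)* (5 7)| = 4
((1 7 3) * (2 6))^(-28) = (1 3 7) = [0, 3, 2, 7, 4, 5, 6, 1]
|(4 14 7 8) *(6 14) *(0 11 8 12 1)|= 9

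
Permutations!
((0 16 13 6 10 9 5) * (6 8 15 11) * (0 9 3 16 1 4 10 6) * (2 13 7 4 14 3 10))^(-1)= (0 11 15 8 13 2 4 7 16 3 14 1)(5 9)= [11, 0, 4, 14, 7, 9, 6, 16, 13, 5, 10, 15, 12, 2, 1, 8, 3]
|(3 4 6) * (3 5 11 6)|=|(3 4)(5 11 6)|=6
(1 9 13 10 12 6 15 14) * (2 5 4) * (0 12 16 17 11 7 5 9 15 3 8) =(0 12 6 3 8)(1 15 14)(2 9 13 10 16 17 11 7 5 4) =[12, 15, 9, 8, 2, 4, 3, 5, 0, 13, 16, 7, 6, 10, 1, 14, 17, 11]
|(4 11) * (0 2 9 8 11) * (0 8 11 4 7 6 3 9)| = |(0 2)(3 9 11 7 6)(4 8)| = 10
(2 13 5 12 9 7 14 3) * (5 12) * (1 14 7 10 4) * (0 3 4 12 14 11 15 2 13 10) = (0 3 13 14 4 1 11 15 2 10 12 9) = [3, 11, 10, 13, 1, 5, 6, 7, 8, 0, 12, 15, 9, 14, 4, 2]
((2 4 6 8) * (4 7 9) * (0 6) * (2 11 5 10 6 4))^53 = (0 4)(2 9 7)(5 8 10 11 6) = [4, 1, 9, 3, 0, 8, 5, 2, 10, 7, 11, 6]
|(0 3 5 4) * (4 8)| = 5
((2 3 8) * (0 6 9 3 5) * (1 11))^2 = (11)(0 9 8 5 6 3 2) = [9, 1, 0, 2, 4, 6, 3, 7, 5, 8, 10, 11]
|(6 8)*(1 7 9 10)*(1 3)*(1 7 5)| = |(1 5)(3 7 9 10)(6 8)| = 4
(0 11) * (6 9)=(0 11)(6 9)=[11, 1, 2, 3, 4, 5, 9, 7, 8, 6, 10, 0]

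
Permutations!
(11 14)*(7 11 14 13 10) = (14)(7 11 13 10) = [0, 1, 2, 3, 4, 5, 6, 11, 8, 9, 7, 13, 12, 10, 14]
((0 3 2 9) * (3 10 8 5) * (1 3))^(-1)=(0 9 2 3 1 5 8 10)=[9, 5, 3, 1, 4, 8, 6, 7, 10, 2, 0]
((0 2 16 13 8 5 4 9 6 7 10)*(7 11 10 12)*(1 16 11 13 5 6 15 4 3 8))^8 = (1 16 5 3 8 6 13)(4 15 9) = [0, 16, 2, 8, 15, 3, 13, 7, 6, 4, 10, 11, 12, 1, 14, 9, 5]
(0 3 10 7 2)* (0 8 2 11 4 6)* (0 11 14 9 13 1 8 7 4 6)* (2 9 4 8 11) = (0 3 10 8 9 13 1 11 6 2 7 14 4) = [3, 11, 7, 10, 0, 5, 2, 14, 9, 13, 8, 6, 12, 1, 4]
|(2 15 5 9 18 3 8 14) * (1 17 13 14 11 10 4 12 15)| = |(1 17 13 14 2)(3 8 11 10 4 12 15 5 9 18)| = 10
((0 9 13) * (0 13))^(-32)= (13)= [0, 1, 2, 3, 4, 5, 6, 7, 8, 9, 10, 11, 12, 13]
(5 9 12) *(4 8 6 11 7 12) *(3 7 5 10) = (3 7 12 10)(4 8 6 11 5 9) = [0, 1, 2, 7, 8, 9, 11, 12, 6, 4, 3, 5, 10]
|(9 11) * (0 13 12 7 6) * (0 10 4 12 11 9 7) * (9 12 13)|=|(0 9 12)(4 13 11 7 6 10)|=6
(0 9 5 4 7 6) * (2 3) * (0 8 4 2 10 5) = (0 9)(2 3 10 5)(4 7 6 8) = [9, 1, 3, 10, 7, 2, 8, 6, 4, 0, 5]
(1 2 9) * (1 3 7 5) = (1 2 9 3 7 5) = [0, 2, 9, 7, 4, 1, 6, 5, 8, 3]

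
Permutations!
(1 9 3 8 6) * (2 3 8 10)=[0, 9, 3, 10, 4, 5, 1, 7, 6, 8, 2]=(1 9 8 6)(2 3 10)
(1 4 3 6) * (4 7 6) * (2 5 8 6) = (1 7 2 5 8 6)(3 4) = [0, 7, 5, 4, 3, 8, 1, 2, 6]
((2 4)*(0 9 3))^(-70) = (0 3 9) = [3, 1, 2, 9, 4, 5, 6, 7, 8, 0]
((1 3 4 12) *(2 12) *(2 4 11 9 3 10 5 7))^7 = (1 10 5 7 2 12)(3 11 9) = [0, 10, 12, 11, 4, 7, 6, 2, 8, 3, 5, 9, 1]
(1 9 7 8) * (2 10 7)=[0, 9, 10, 3, 4, 5, 6, 8, 1, 2, 7]=(1 9 2 10 7 8)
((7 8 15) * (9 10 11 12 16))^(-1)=[0, 1, 2, 3, 4, 5, 6, 15, 7, 16, 9, 10, 11, 13, 14, 8, 12]=(7 15 8)(9 16 12 11 10)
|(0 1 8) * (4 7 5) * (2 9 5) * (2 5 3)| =|(0 1 8)(2 9 3)(4 7 5)| =3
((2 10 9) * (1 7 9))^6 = [0, 7, 10, 3, 4, 5, 6, 9, 8, 2, 1] = (1 7 9 2 10)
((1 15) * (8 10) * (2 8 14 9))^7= (1 15)(2 10 9 8 14)= [0, 15, 10, 3, 4, 5, 6, 7, 14, 8, 9, 11, 12, 13, 2, 1]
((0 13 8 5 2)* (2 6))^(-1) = (0 2 6 5 8 13) = [2, 1, 6, 3, 4, 8, 5, 7, 13, 9, 10, 11, 12, 0]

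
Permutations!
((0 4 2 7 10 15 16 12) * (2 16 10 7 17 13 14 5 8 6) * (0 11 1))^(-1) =(0 1 11 12 16 4)(2 6 8 5 14 13 17)(10 15) =[1, 11, 6, 3, 0, 14, 8, 7, 5, 9, 15, 12, 16, 17, 13, 10, 4, 2]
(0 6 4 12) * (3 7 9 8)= (0 6 4 12)(3 7 9 8)= [6, 1, 2, 7, 12, 5, 4, 9, 3, 8, 10, 11, 0]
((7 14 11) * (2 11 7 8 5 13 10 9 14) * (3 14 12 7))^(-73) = [0, 1, 7, 14, 4, 8, 6, 12, 11, 10, 13, 2, 9, 5, 3] = (2 7 12 9 10 13 5 8 11)(3 14)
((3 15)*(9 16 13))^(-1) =[0, 1, 2, 15, 4, 5, 6, 7, 8, 13, 10, 11, 12, 16, 14, 3, 9] =(3 15)(9 13 16)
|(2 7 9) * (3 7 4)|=|(2 4 3 7 9)|=5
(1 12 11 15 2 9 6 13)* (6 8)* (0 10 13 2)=(0 10 13 1 12 11 15)(2 9 8 6)=[10, 12, 9, 3, 4, 5, 2, 7, 6, 8, 13, 15, 11, 1, 14, 0]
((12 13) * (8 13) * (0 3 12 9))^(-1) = (0 9 13 8 12 3) = [9, 1, 2, 0, 4, 5, 6, 7, 12, 13, 10, 11, 3, 8]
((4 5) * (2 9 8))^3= (9)(4 5)= [0, 1, 2, 3, 5, 4, 6, 7, 8, 9]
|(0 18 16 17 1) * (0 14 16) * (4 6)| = 4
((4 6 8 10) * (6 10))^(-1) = (4 10)(6 8) = [0, 1, 2, 3, 10, 5, 8, 7, 6, 9, 4]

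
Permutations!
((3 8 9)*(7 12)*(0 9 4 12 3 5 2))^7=(0 2 5 9)(3 4 7 8 12)=[2, 1, 5, 4, 7, 9, 6, 8, 12, 0, 10, 11, 3]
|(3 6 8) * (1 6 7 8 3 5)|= 6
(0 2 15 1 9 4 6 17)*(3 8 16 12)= (0 2 15 1 9 4 6 17)(3 8 16 12)= [2, 9, 15, 8, 6, 5, 17, 7, 16, 4, 10, 11, 3, 13, 14, 1, 12, 0]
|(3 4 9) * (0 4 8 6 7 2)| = |(0 4 9 3 8 6 7 2)| = 8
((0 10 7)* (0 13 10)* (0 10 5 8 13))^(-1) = [7, 1, 2, 3, 4, 13, 6, 10, 5, 9, 0, 11, 12, 8] = (0 7 10)(5 13 8)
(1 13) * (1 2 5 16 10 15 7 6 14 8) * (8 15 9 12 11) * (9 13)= (1 9 12 11 8)(2 5 16 10 13)(6 14 15 7)= [0, 9, 5, 3, 4, 16, 14, 6, 1, 12, 13, 8, 11, 2, 15, 7, 10]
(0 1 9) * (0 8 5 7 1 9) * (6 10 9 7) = (0 7 1)(5 6 10 9 8) = [7, 0, 2, 3, 4, 6, 10, 1, 5, 8, 9]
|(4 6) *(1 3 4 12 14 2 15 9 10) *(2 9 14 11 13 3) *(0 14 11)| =|(0 14 9 10 1 2 15 11 13 3 4 6 12)| =13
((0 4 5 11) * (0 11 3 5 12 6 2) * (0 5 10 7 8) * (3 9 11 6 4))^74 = [8, 1, 6, 0, 4, 2, 11, 10, 7, 5, 3, 9, 12] = (12)(0 8 7 10 3)(2 6 11 9 5)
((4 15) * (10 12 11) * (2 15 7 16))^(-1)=(2 16 7 4 15)(10 11 12)=[0, 1, 16, 3, 15, 5, 6, 4, 8, 9, 11, 12, 10, 13, 14, 2, 7]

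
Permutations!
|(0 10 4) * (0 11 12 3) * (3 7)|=|(0 10 4 11 12 7 3)|=7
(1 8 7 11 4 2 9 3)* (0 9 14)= (0 9 3 1 8 7 11 4 2 14)= [9, 8, 14, 1, 2, 5, 6, 11, 7, 3, 10, 4, 12, 13, 0]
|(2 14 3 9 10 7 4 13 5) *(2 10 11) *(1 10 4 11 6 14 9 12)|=30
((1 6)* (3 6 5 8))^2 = [0, 8, 2, 1, 4, 3, 5, 7, 6] = (1 8 6 5 3)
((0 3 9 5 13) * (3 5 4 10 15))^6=(3 9 4 10 15)=[0, 1, 2, 9, 10, 5, 6, 7, 8, 4, 15, 11, 12, 13, 14, 3]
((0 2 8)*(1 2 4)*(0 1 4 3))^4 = (1 2 8) = [0, 2, 8, 3, 4, 5, 6, 7, 1]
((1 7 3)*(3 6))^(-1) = [0, 3, 2, 6, 4, 5, 7, 1] = (1 3 6 7)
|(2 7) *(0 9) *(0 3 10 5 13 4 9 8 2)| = 12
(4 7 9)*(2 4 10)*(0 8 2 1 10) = (0 8 2 4 7 9)(1 10) = [8, 10, 4, 3, 7, 5, 6, 9, 2, 0, 1]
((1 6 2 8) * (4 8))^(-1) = [0, 8, 6, 3, 2, 5, 1, 7, 4] = (1 8 4 2 6)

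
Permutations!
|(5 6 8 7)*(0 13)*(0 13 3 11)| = |(13)(0 3 11)(5 6 8 7)| = 12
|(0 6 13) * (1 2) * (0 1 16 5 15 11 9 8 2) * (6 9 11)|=|(0 9 8 2 16 5 15 6 13 1)|=10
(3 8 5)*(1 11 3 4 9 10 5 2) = (1 11 3 8 2)(4 9 10 5) = [0, 11, 1, 8, 9, 4, 6, 7, 2, 10, 5, 3]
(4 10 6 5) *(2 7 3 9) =(2 7 3 9)(4 10 6 5) =[0, 1, 7, 9, 10, 4, 5, 3, 8, 2, 6]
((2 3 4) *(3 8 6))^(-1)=(2 4 3 6 8)=[0, 1, 4, 6, 3, 5, 8, 7, 2]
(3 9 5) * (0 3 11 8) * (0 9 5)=(0 3 5 11 8 9)=[3, 1, 2, 5, 4, 11, 6, 7, 9, 0, 10, 8]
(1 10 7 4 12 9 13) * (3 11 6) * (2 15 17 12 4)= (1 10 7 2 15 17 12 9 13)(3 11 6)= [0, 10, 15, 11, 4, 5, 3, 2, 8, 13, 7, 6, 9, 1, 14, 17, 16, 12]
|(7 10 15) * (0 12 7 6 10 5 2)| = |(0 12 7 5 2)(6 10 15)| = 15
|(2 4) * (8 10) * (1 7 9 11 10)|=6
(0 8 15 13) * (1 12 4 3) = (0 8 15 13)(1 12 4 3) = [8, 12, 2, 1, 3, 5, 6, 7, 15, 9, 10, 11, 4, 0, 14, 13]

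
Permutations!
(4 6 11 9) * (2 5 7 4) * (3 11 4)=(2 5 7 3 11 9)(4 6)=[0, 1, 5, 11, 6, 7, 4, 3, 8, 2, 10, 9]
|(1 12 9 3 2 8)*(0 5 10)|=6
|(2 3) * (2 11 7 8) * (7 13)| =|(2 3 11 13 7 8)| =6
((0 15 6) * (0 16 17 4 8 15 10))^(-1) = (0 10)(4 17 16 6 15 8) = [10, 1, 2, 3, 17, 5, 15, 7, 4, 9, 0, 11, 12, 13, 14, 8, 6, 16]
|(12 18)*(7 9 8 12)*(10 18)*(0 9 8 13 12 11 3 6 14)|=|(0 9 13 12 10 18 7 8 11 3 6 14)|=12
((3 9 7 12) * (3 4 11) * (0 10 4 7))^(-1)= [9, 1, 2, 11, 10, 5, 6, 12, 8, 3, 0, 4, 7]= (0 9 3 11 4 10)(7 12)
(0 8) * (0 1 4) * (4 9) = (0 8 1 9 4) = [8, 9, 2, 3, 0, 5, 6, 7, 1, 4]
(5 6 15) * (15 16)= [0, 1, 2, 3, 4, 6, 16, 7, 8, 9, 10, 11, 12, 13, 14, 5, 15]= (5 6 16 15)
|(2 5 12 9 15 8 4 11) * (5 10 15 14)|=12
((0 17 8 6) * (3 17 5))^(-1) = [6, 1, 2, 5, 4, 0, 8, 7, 17, 9, 10, 11, 12, 13, 14, 15, 16, 3] = (0 6 8 17 3 5)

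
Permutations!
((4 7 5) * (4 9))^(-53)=[0, 1, 2, 3, 9, 7, 6, 4, 8, 5]=(4 9 5 7)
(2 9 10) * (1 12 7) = (1 12 7)(2 9 10) = [0, 12, 9, 3, 4, 5, 6, 1, 8, 10, 2, 11, 7]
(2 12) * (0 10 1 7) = [10, 7, 12, 3, 4, 5, 6, 0, 8, 9, 1, 11, 2] = (0 10 1 7)(2 12)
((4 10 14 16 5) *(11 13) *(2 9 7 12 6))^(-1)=[0, 1, 6, 3, 5, 16, 12, 9, 8, 2, 4, 13, 7, 11, 10, 15, 14]=(2 6 12 7 9)(4 5 16 14 10)(11 13)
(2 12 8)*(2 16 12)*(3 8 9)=(3 8 16 12 9)=[0, 1, 2, 8, 4, 5, 6, 7, 16, 3, 10, 11, 9, 13, 14, 15, 12]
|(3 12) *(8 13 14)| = 6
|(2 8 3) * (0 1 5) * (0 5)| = 6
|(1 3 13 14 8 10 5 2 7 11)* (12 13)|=|(1 3 12 13 14 8 10 5 2 7 11)|=11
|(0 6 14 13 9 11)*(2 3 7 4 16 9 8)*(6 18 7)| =42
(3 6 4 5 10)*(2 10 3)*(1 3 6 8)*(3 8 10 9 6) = [0, 8, 9, 10, 5, 3, 4, 7, 1, 6, 2] = (1 8)(2 9 6 4 5 3 10)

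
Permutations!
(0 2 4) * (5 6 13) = [2, 1, 4, 3, 0, 6, 13, 7, 8, 9, 10, 11, 12, 5] = (0 2 4)(5 6 13)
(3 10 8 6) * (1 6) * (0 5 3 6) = (0 5 3 10 8 1) = [5, 0, 2, 10, 4, 3, 6, 7, 1, 9, 8]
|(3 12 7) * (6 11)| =|(3 12 7)(6 11)| =6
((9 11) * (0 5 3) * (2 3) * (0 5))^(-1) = (2 5 3)(9 11) = [0, 1, 5, 2, 4, 3, 6, 7, 8, 11, 10, 9]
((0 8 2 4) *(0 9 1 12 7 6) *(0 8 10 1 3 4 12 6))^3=(0 6 12 10 8 7 1 2)=[6, 2, 0, 3, 4, 5, 12, 1, 7, 9, 8, 11, 10]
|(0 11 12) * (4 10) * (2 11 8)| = 10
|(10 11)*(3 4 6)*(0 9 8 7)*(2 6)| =4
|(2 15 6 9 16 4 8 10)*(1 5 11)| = 24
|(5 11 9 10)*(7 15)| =4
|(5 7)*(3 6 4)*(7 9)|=|(3 6 4)(5 9 7)|=3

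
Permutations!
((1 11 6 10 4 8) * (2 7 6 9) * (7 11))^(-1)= [0, 8, 9, 3, 10, 5, 7, 1, 4, 11, 6, 2]= (1 8 4 10 6 7)(2 9 11)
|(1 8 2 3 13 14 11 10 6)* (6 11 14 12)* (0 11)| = |(14)(0 11 10)(1 8 2 3 13 12 6)| = 21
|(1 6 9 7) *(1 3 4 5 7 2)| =|(1 6 9 2)(3 4 5 7)| =4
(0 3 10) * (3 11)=(0 11 3 10)=[11, 1, 2, 10, 4, 5, 6, 7, 8, 9, 0, 3]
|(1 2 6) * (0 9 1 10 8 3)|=|(0 9 1 2 6 10 8 3)|=8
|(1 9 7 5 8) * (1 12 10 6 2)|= 9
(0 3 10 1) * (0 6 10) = (0 3)(1 6 10) = [3, 6, 2, 0, 4, 5, 10, 7, 8, 9, 1]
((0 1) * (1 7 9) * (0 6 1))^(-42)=[0, 1, 2, 3, 4, 5, 6, 7, 8, 9]=(9)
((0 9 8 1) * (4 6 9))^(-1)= [1, 8, 2, 3, 0, 5, 4, 7, 9, 6]= (0 1 8 9 6 4)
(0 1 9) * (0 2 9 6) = [1, 6, 9, 3, 4, 5, 0, 7, 8, 2] = (0 1 6)(2 9)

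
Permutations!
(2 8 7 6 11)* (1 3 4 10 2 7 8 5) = [0, 3, 5, 4, 10, 1, 11, 6, 8, 9, 2, 7] = (1 3 4 10 2 5)(6 11 7)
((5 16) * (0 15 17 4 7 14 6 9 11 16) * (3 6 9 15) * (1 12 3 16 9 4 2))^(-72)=(1 17 6 12 2 15 3)=[0, 17, 15, 1, 4, 5, 12, 7, 8, 9, 10, 11, 2, 13, 14, 3, 16, 6]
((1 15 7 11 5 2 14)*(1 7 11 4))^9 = (1 15 11 5 2 14 7 4) = [0, 15, 14, 3, 1, 2, 6, 4, 8, 9, 10, 5, 12, 13, 7, 11]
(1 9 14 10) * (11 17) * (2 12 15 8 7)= [0, 9, 12, 3, 4, 5, 6, 2, 7, 14, 1, 17, 15, 13, 10, 8, 16, 11]= (1 9 14 10)(2 12 15 8 7)(11 17)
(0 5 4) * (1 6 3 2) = (0 5 4)(1 6 3 2) = [5, 6, 1, 2, 0, 4, 3]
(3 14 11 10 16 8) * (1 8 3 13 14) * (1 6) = (1 8 13 14 11 10 16 3 6) = [0, 8, 2, 6, 4, 5, 1, 7, 13, 9, 16, 10, 12, 14, 11, 15, 3]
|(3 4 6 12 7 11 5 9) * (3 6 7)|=8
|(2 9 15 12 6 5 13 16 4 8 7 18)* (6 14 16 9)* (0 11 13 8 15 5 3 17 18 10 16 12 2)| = |(0 11 13 9 5 8 7 10 16 4 15 2 6 3 17 18)(12 14)| = 16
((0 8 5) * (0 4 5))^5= (0 8)(4 5)= [8, 1, 2, 3, 5, 4, 6, 7, 0]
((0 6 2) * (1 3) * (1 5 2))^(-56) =(0 5 1)(2 3 6) =[5, 0, 3, 6, 4, 1, 2]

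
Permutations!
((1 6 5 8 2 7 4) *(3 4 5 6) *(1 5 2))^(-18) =(1 4 8 3 5) =[0, 4, 2, 5, 8, 1, 6, 7, 3]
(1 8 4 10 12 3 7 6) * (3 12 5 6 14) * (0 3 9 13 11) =(0 3 7 14 9 13 11)(1 8 4 10 5 6) =[3, 8, 2, 7, 10, 6, 1, 14, 4, 13, 5, 0, 12, 11, 9]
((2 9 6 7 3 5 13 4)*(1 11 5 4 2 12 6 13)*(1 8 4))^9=[0, 1, 2, 3, 4, 5, 6, 7, 8, 9, 10, 11, 12, 13]=(13)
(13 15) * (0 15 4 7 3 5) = (0 15 13 4 7 3 5) = [15, 1, 2, 5, 7, 0, 6, 3, 8, 9, 10, 11, 12, 4, 14, 13]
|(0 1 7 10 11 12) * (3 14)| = |(0 1 7 10 11 12)(3 14)| = 6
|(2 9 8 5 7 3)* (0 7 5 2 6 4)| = 15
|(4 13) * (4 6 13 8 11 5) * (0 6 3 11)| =8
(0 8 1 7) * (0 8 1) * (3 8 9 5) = (0 1 7 9 5 3 8) = [1, 7, 2, 8, 4, 3, 6, 9, 0, 5]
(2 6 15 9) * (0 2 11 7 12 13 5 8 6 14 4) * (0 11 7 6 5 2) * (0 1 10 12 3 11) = (0 1 10 12 13 2 14 4)(3 11 6 15 9 7)(5 8) = [1, 10, 14, 11, 0, 8, 15, 3, 5, 7, 12, 6, 13, 2, 4, 9]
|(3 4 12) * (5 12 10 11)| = |(3 4 10 11 5 12)| = 6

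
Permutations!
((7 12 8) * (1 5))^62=(7 8 12)=[0, 1, 2, 3, 4, 5, 6, 8, 12, 9, 10, 11, 7]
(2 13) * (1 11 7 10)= (1 11 7 10)(2 13)= [0, 11, 13, 3, 4, 5, 6, 10, 8, 9, 1, 7, 12, 2]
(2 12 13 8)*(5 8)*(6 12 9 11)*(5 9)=(2 5 8)(6 12 13 9 11)=[0, 1, 5, 3, 4, 8, 12, 7, 2, 11, 10, 6, 13, 9]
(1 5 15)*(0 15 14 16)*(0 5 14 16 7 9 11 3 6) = (0 15 1 14 7 9 11 3 6)(5 16) = [15, 14, 2, 6, 4, 16, 0, 9, 8, 11, 10, 3, 12, 13, 7, 1, 5]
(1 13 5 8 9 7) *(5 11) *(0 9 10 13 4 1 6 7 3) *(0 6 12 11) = (0 9 3 6 7 12 11 5 8 10 13)(1 4) = [9, 4, 2, 6, 1, 8, 7, 12, 10, 3, 13, 5, 11, 0]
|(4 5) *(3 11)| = |(3 11)(4 5)| = 2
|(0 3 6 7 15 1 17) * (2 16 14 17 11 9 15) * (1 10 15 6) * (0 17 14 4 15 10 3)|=10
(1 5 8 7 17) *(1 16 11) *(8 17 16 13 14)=(1 5 17 13 14 8 7 16 11)=[0, 5, 2, 3, 4, 17, 6, 16, 7, 9, 10, 1, 12, 14, 8, 15, 11, 13]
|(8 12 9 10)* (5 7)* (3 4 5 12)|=|(3 4 5 7 12 9 10 8)|=8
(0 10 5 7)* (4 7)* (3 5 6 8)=(0 10 6 8 3 5 4 7)=[10, 1, 2, 5, 7, 4, 8, 0, 3, 9, 6]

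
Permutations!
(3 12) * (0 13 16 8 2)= (0 13 16 8 2)(3 12)= [13, 1, 0, 12, 4, 5, 6, 7, 2, 9, 10, 11, 3, 16, 14, 15, 8]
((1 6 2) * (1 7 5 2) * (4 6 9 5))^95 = (1 7 9 4 5 6 2) = [0, 7, 1, 3, 5, 6, 2, 9, 8, 4]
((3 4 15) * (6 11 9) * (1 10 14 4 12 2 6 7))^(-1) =(1 7 9 11 6 2 12 3 15 4 14 10) =[0, 7, 12, 15, 14, 5, 2, 9, 8, 11, 1, 6, 3, 13, 10, 4]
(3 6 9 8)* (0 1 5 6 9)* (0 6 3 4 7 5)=(0 1)(3 9 8 4 7 5)=[1, 0, 2, 9, 7, 3, 6, 5, 4, 8]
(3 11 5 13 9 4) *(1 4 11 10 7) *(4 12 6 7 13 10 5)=(1 12 6 7)(3 5 10 13 9 11 4)=[0, 12, 2, 5, 3, 10, 7, 1, 8, 11, 13, 4, 6, 9]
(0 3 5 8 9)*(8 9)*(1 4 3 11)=(0 11 1 4 3 5 9)=[11, 4, 2, 5, 3, 9, 6, 7, 8, 0, 10, 1]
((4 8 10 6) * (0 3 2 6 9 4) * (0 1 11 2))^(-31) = (0 3)(1 11 2 6)(4 8 10 9) = [3, 11, 6, 0, 8, 5, 1, 7, 10, 4, 9, 2]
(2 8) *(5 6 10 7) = (2 8)(5 6 10 7) = [0, 1, 8, 3, 4, 6, 10, 5, 2, 9, 7]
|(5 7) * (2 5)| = |(2 5 7)| = 3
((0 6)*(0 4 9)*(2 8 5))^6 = (0 4)(6 9) = [4, 1, 2, 3, 0, 5, 9, 7, 8, 6]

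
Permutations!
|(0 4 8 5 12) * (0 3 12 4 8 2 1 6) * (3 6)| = 9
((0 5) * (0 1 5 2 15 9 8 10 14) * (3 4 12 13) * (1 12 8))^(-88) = (0 9 12 4 14 15 5 3 10 2 1 13 8) = [9, 13, 1, 10, 14, 3, 6, 7, 0, 12, 2, 11, 4, 8, 15, 5]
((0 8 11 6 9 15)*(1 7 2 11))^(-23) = [2, 6, 15, 3, 4, 5, 8, 9, 11, 1, 10, 0, 12, 13, 14, 7] = (0 2 15 7 9 1 6 8 11)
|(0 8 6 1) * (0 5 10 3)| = 7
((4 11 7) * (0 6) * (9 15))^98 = (15)(4 7 11) = [0, 1, 2, 3, 7, 5, 6, 11, 8, 9, 10, 4, 12, 13, 14, 15]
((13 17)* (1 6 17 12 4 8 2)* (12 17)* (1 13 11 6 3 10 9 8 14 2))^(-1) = [0, 8, 14, 1, 12, 5, 11, 7, 9, 10, 3, 17, 6, 2, 4, 15, 16, 13] = (1 8 9 10 3)(2 14 4 12 6 11 17 13)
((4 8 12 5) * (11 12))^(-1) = (4 5 12 11 8) = [0, 1, 2, 3, 5, 12, 6, 7, 4, 9, 10, 8, 11]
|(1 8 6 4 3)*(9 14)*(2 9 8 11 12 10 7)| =12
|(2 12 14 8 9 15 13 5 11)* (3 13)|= 10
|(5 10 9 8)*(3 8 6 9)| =|(3 8 5 10)(6 9)| =4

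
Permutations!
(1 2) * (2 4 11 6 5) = (1 4 11 6 5 2) = [0, 4, 1, 3, 11, 2, 5, 7, 8, 9, 10, 6]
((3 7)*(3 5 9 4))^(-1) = (3 4 9 5 7) = [0, 1, 2, 4, 9, 7, 6, 3, 8, 5]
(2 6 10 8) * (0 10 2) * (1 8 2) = (0 10 2 6 1 8) = [10, 8, 6, 3, 4, 5, 1, 7, 0, 9, 2]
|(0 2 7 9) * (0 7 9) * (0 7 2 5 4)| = 6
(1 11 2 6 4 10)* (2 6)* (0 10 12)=(0 10 1 11 6 4 12)=[10, 11, 2, 3, 12, 5, 4, 7, 8, 9, 1, 6, 0]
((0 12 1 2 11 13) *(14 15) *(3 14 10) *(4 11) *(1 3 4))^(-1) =[13, 2, 1, 12, 10, 5, 6, 7, 8, 9, 15, 4, 0, 11, 3, 14] =(0 13 11 4 10 15 14 3 12)(1 2)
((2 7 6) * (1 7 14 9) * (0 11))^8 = [0, 6, 9, 3, 4, 5, 14, 2, 8, 7, 10, 11, 12, 13, 1] = (1 6 14)(2 9 7)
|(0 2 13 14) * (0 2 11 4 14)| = |(0 11 4 14 2 13)| = 6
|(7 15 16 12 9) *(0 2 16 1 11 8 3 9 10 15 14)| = 13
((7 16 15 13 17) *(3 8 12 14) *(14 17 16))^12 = (17) = [0, 1, 2, 3, 4, 5, 6, 7, 8, 9, 10, 11, 12, 13, 14, 15, 16, 17]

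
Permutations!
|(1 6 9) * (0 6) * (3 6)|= |(0 3 6 9 1)|= 5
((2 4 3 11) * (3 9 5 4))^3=(11)=[0, 1, 2, 3, 4, 5, 6, 7, 8, 9, 10, 11]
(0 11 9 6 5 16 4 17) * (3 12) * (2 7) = (0 11 9 6 5 16 4 17)(2 7)(3 12) = [11, 1, 7, 12, 17, 16, 5, 2, 8, 6, 10, 9, 3, 13, 14, 15, 4, 0]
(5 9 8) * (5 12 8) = (5 9)(8 12) = [0, 1, 2, 3, 4, 9, 6, 7, 12, 5, 10, 11, 8]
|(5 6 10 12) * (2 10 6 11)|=|(2 10 12 5 11)|=5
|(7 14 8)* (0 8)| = 4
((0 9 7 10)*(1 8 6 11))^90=[7, 6, 2, 3, 4, 5, 1, 0, 11, 10, 9, 8]=(0 7)(1 6)(8 11)(9 10)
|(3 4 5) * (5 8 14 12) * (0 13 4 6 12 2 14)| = 4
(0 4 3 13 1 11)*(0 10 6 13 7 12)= (0 4 3 7 12)(1 11 10 6 13)= [4, 11, 2, 7, 3, 5, 13, 12, 8, 9, 6, 10, 0, 1]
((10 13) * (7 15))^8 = (15) = [0, 1, 2, 3, 4, 5, 6, 7, 8, 9, 10, 11, 12, 13, 14, 15]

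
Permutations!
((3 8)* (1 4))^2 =(8) =[0, 1, 2, 3, 4, 5, 6, 7, 8]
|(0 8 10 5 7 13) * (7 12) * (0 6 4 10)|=|(0 8)(4 10 5 12 7 13 6)|=14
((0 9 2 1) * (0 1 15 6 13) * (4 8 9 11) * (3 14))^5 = (0 2 11 15 4 6 8 13 9)(3 14) = [2, 1, 11, 14, 6, 5, 8, 7, 13, 0, 10, 15, 12, 9, 3, 4]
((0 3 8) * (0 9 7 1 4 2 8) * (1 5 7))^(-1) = [3, 9, 4, 0, 1, 7, 6, 5, 2, 8] = (0 3)(1 9 8 2 4)(5 7)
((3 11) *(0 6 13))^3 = (13)(3 11) = [0, 1, 2, 11, 4, 5, 6, 7, 8, 9, 10, 3, 12, 13]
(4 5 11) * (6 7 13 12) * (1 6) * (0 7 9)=(0 7 13 12 1 6 9)(4 5 11)=[7, 6, 2, 3, 5, 11, 9, 13, 8, 0, 10, 4, 1, 12]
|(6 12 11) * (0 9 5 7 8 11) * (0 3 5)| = 14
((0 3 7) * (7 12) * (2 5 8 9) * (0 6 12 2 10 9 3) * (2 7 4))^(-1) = (2 4 12 6 7 3 8 5)(9 10) = [0, 1, 4, 8, 12, 2, 7, 3, 5, 10, 9, 11, 6]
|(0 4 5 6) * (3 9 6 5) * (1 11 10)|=15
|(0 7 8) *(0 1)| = |(0 7 8 1)| = 4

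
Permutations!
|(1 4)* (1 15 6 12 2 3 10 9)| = 9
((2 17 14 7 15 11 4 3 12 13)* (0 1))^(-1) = (0 1)(2 13 12 3 4 11 15 7 14 17) = [1, 0, 13, 4, 11, 5, 6, 14, 8, 9, 10, 15, 3, 12, 17, 7, 16, 2]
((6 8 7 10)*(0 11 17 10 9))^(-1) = [9, 1, 2, 3, 4, 5, 10, 8, 6, 7, 17, 0, 12, 13, 14, 15, 16, 11] = (0 9 7 8 6 10 17 11)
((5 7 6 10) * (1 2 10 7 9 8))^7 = (1 2 10 5 9 8)(6 7) = [0, 2, 10, 3, 4, 9, 7, 6, 1, 8, 5]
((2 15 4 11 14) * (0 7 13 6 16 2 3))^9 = (0 14 4 2 6 7 3 11 15 16 13) = [14, 1, 6, 11, 2, 5, 7, 3, 8, 9, 10, 15, 12, 0, 4, 16, 13]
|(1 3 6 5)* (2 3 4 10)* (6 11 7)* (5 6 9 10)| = |(1 4 5)(2 3 11 7 9 10)| = 6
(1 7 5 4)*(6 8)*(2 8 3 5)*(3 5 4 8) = (1 7 2 3 4)(5 8 6) = [0, 7, 3, 4, 1, 8, 5, 2, 6]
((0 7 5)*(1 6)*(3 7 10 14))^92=(0 14 7)(3 5 10)=[14, 1, 2, 5, 4, 10, 6, 0, 8, 9, 3, 11, 12, 13, 7]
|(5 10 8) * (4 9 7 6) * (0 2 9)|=|(0 2 9 7 6 4)(5 10 8)|=6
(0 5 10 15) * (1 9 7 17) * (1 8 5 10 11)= [10, 9, 2, 3, 4, 11, 6, 17, 5, 7, 15, 1, 12, 13, 14, 0, 16, 8]= (0 10 15)(1 9 7 17 8 5 11)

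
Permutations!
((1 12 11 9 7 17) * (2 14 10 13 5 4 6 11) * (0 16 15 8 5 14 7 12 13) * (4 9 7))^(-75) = (0 11 8 1 12 10 6 15 17 9 14 4 16 7 5 13 2) = [11, 12, 0, 3, 16, 13, 15, 5, 1, 14, 6, 8, 10, 2, 4, 17, 7, 9]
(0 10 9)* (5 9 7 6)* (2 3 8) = (0 10 7 6 5 9)(2 3 8) = [10, 1, 3, 8, 4, 9, 5, 6, 2, 0, 7]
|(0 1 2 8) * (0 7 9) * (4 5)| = |(0 1 2 8 7 9)(4 5)| = 6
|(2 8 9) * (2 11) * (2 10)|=5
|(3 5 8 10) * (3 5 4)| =|(3 4)(5 8 10)| =6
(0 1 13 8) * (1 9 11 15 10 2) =(0 9 11 15 10 2 1 13 8) =[9, 13, 1, 3, 4, 5, 6, 7, 0, 11, 2, 15, 12, 8, 14, 10]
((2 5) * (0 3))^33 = (0 3)(2 5) = [3, 1, 5, 0, 4, 2]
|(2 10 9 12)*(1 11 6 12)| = |(1 11 6 12 2 10 9)| = 7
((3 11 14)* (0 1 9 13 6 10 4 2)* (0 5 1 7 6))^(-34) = (0 5 6 9 4)(1 10 13 2 7)(3 14 11) = [5, 10, 7, 14, 0, 6, 9, 1, 8, 4, 13, 3, 12, 2, 11]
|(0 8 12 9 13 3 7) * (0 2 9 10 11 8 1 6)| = |(0 1 6)(2 9 13 3 7)(8 12 10 11)| = 60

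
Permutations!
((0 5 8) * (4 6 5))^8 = (0 5 4 8 6) = [5, 1, 2, 3, 8, 4, 0, 7, 6]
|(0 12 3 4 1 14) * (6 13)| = 6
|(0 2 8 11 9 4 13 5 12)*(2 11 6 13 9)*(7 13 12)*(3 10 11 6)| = |(0 6 12)(2 8 3 10 11)(4 9)(5 7 13)| = 30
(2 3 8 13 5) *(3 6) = [0, 1, 6, 8, 4, 2, 3, 7, 13, 9, 10, 11, 12, 5] = (2 6 3 8 13 5)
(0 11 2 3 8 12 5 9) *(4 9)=[11, 1, 3, 8, 9, 4, 6, 7, 12, 0, 10, 2, 5]=(0 11 2 3 8 12 5 4 9)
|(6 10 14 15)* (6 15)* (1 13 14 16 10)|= 4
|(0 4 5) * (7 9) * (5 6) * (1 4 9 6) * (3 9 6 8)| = 12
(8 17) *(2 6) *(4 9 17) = (2 6)(4 9 17 8) = [0, 1, 6, 3, 9, 5, 2, 7, 4, 17, 10, 11, 12, 13, 14, 15, 16, 8]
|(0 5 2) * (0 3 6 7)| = 6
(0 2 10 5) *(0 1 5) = [2, 5, 10, 3, 4, 1, 6, 7, 8, 9, 0] = (0 2 10)(1 5)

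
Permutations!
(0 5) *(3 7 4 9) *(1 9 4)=(0 5)(1 9 3 7)=[5, 9, 2, 7, 4, 0, 6, 1, 8, 3]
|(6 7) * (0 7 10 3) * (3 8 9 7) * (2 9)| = |(0 3)(2 9 7 6 10 8)| = 6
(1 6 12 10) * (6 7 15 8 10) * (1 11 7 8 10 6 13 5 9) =[0, 8, 2, 3, 4, 9, 12, 15, 6, 1, 11, 7, 13, 5, 14, 10] =(1 8 6 12 13 5 9)(7 15 10 11)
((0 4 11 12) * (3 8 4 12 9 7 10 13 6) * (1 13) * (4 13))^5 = (0 12)(1 10 7 9 11 4)(3 8 13 6) = [12, 10, 2, 8, 1, 5, 3, 9, 13, 11, 7, 4, 0, 6]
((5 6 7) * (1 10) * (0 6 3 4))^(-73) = (0 4 3 5 7 6)(1 10) = [4, 10, 2, 5, 3, 7, 0, 6, 8, 9, 1]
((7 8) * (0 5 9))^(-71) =(0 5 9)(7 8) =[5, 1, 2, 3, 4, 9, 6, 8, 7, 0]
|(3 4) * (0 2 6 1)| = 4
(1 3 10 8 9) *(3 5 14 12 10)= (1 5 14 12 10 8 9)= [0, 5, 2, 3, 4, 14, 6, 7, 9, 1, 8, 11, 10, 13, 12]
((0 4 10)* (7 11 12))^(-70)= (0 10 4)(7 12 11)= [10, 1, 2, 3, 0, 5, 6, 12, 8, 9, 4, 7, 11]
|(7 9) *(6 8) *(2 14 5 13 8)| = 6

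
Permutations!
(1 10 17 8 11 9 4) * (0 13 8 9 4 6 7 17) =(0 13 8 11 4 1 10)(6 7 17 9) =[13, 10, 2, 3, 1, 5, 7, 17, 11, 6, 0, 4, 12, 8, 14, 15, 16, 9]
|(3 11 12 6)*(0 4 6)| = 6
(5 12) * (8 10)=(5 12)(8 10)=[0, 1, 2, 3, 4, 12, 6, 7, 10, 9, 8, 11, 5]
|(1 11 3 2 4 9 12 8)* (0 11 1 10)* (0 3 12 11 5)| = |(0 5)(2 4 9 11 12 8 10 3)| = 8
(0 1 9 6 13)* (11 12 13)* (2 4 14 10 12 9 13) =[1, 13, 4, 3, 14, 5, 11, 7, 8, 6, 12, 9, 2, 0, 10] =(0 1 13)(2 4 14 10 12)(6 11 9)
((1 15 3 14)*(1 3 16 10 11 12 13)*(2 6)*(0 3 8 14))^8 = (1 15 16 10 11 12 13) = [0, 15, 2, 3, 4, 5, 6, 7, 8, 9, 11, 12, 13, 1, 14, 16, 10]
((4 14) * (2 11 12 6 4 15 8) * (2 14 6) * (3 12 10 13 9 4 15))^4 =[0, 1, 9, 10, 14, 5, 3, 7, 2, 8, 6, 4, 13, 15, 11, 12] =(2 9 8)(3 10 6)(4 14 11)(12 13 15)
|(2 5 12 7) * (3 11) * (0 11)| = 12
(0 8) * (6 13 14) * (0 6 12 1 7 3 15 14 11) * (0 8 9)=(0 9)(1 7 3 15 14 12)(6 13 11 8)=[9, 7, 2, 15, 4, 5, 13, 3, 6, 0, 10, 8, 1, 11, 12, 14]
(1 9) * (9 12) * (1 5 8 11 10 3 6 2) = (1 12 9 5 8 11 10 3 6 2) = [0, 12, 1, 6, 4, 8, 2, 7, 11, 5, 3, 10, 9]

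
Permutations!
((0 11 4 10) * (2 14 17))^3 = (17)(0 10 4 11) = [10, 1, 2, 3, 11, 5, 6, 7, 8, 9, 4, 0, 12, 13, 14, 15, 16, 17]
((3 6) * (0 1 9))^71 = [9, 0, 2, 6, 4, 5, 3, 7, 8, 1] = (0 9 1)(3 6)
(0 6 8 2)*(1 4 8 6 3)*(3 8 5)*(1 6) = (0 8 2)(1 4 5 3 6) = [8, 4, 0, 6, 5, 3, 1, 7, 2]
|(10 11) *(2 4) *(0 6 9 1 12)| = |(0 6 9 1 12)(2 4)(10 11)| = 10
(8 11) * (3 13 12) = (3 13 12)(8 11) = [0, 1, 2, 13, 4, 5, 6, 7, 11, 9, 10, 8, 3, 12]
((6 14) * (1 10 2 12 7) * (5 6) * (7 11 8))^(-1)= (1 7 8 11 12 2 10)(5 14 6)= [0, 7, 10, 3, 4, 14, 5, 8, 11, 9, 1, 12, 2, 13, 6]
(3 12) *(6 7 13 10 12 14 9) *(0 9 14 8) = [9, 1, 2, 8, 4, 5, 7, 13, 0, 6, 12, 11, 3, 10, 14] = (14)(0 9 6 7 13 10 12 3 8)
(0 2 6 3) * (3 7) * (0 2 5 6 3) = (0 5 6 7)(2 3) = [5, 1, 3, 2, 4, 6, 7, 0]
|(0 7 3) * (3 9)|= |(0 7 9 3)|= 4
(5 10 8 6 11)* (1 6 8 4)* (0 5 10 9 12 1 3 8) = (0 5 9 12 1 6 11 10 4 3 8) = [5, 6, 2, 8, 3, 9, 11, 7, 0, 12, 4, 10, 1]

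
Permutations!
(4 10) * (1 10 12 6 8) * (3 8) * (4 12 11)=(1 10 12 6 3 8)(4 11)=[0, 10, 2, 8, 11, 5, 3, 7, 1, 9, 12, 4, 6]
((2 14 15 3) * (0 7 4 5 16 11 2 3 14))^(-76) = [7, 1, 0, 3, 5, 16, 6, 4, 8, 9, 10, 2, 12, 13, 14, 15, 11] = (0 7 4 5 16 11 2)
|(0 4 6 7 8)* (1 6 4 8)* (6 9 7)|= |(0 8)(1 9 7)|= 6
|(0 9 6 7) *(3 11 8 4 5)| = |(0 9 6 7)(3 11 8 4 5)| = 20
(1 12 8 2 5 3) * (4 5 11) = [0, 12, 11, 1, 5, 3, 6, 7, 2, 9, 10, 4, 8] = (1 12 8 2 11 4 5 3)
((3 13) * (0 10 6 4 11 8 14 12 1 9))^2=[6, 0, 2, 3, 8, 5, 11, 7, 12, 10, 4, 14, 9, 13, 1]=(0 6 11 14 1)(4 8 12 9 10)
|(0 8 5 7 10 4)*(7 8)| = |(0 7 10 4)(5 8)| = 4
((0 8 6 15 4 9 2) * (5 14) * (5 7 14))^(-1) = [2, 1, 9, 3, 15, 5, 8, 14, 0, 4, 10, 11, 12, 13, 7, 6] = (0 2 9 4 15 6 8)(7 14)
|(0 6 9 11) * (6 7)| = 5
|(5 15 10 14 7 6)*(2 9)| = |(2 9)(5 15 10 14 7 6)| = 6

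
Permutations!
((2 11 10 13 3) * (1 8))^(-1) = (1 8)(2 3 13 10 11) = [0, 8, 3, 13, 4, 5, 6, 7, 1, 9, 11, 2, 12, 10]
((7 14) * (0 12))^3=(0 12)(7 14)=[12, 1, 2, 3, 4, 5, 6, 14, 8, 9, 10, 11, 0, 13, 7]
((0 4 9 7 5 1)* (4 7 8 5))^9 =(0 4 8 1 7 9 5) =[4, 7, 2, 3, 8, 0, 6, 9, 1, 5]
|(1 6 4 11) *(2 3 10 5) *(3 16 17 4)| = 10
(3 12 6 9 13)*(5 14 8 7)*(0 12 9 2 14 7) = (0 12 6 2 14 8)(3 9 13)(5 7) = [12, 1, 14, 9, 4, 7, 2, 5, 0, 13, 10, 11, 6, 3, 8]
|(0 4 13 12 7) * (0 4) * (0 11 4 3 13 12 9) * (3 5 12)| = |(0 11 4 3 13 9)(5 12 7)| = 6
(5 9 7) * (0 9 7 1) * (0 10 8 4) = (0 9 1 10 8 4)(5 7) = [9, 10, 2, 3, 0, 7, 6, 5, 4, 1, 8]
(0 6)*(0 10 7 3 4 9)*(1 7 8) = (0 6 10 8 1 7 3 4 9) = [6, 7, 2, 4, 9, 5, 10, 3, 1, 0, 8]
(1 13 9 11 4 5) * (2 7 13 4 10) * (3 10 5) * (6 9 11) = (1 4 3 10 2 7 13 11 5)(6 9) = [0, 4, 7, 10, 3, 1, 9, 13, 8, 6, 2, 5, 12, 11]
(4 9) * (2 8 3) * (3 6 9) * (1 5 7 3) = (1 5 7 3 2 8 6 9 4) = [0, 5, 8, 2, 1, 7, 9, 3, 6, 4]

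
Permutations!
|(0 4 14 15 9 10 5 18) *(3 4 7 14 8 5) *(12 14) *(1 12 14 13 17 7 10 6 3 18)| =39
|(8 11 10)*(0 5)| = 6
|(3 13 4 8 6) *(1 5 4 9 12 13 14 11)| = 24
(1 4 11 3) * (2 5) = (1 4 11 3)(2 5) = [0, 4, 5, 1, 11, 2, 6, 7, 8, 9, 10, 3]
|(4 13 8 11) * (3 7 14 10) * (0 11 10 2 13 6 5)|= 35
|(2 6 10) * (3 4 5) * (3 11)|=|(2 6 10)(3 4 5 11)|=12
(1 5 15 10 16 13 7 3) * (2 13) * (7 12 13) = (1 5 15 10 16 2 7 3)(12 13) = [0, 5, 7, 1, 4, 15, 6, 3, 8, 9, 16, 11, 13, 12, 14, 10, 2]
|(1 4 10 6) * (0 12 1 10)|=4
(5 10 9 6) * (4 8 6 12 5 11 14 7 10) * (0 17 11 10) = (0 17 11 14 7)(4 8 6 10 9 12 5) = [17, 1, 2, 3, 8, 4, 10, 0, 6, 12, 9, 14, 5, 13, 7, 15, 16, 11]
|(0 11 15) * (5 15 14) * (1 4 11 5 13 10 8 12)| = |(0 5 15)(1 4 11 14 13 10 8 12)| = 24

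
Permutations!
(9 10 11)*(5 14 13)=(5 14 13)(9 10 11)=[0, 1, 2, 3, 4, 14, 6, 7, 8, 10, 11, 9, 12, 5, 13]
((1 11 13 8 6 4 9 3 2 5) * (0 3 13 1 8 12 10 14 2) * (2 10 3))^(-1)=[3, 11, 0, 12, 6, 2, 8, 7, 5, 4, 14, 1, 13, 9, 10]=(0 3 12 13 9 4 6 8 5 2)(1 11)(10 14)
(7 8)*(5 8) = (5 8 7) = [0, 1, 2, 3, 4, 8, 6, 5, 7]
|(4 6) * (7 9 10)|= 6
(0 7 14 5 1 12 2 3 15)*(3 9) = (0 7 14 5 1 12 2 9 3 15) = [7, 12, 9, 15, 4, 1, 6, 14, 8, 3, 10, 11, 2, 13, 5, 0]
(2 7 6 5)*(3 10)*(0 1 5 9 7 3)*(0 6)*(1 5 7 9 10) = (0 5 2 3 1 7)(6 10) = [5, 7, 3, 1, 4, 2, 10, 0, 8, 9, 6]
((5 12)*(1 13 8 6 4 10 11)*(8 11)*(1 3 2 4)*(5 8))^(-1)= (1 6 8 12 5 10 4 2 3 11 13)= [0, 6, 3, 11, 2, 10, 8, 7, 12, 9, 4, 13, 5, 1]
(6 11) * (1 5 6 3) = (1 5 6 11 3) = [0, 5, 2, 1, 4, 6, 11, 7, 8, 9, 10, 3]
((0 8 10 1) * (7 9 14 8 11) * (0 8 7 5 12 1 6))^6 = (14)(0 10 1 5)(6 8 12 11) = [10, 5, 2, 3, 4, 0, 8, 7, 12, 9, 1, 6, 11, 13, 14]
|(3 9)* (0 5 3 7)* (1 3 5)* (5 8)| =|(0 1 3 9 7)(5 8)| =10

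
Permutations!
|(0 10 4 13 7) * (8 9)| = 10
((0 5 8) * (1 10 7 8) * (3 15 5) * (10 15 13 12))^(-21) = (15) = [0, 1, 2, 3, 4, 5, 6, 7, 8, 9, 10, 11, 12, 13, 14, 15]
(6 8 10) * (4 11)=[0, 1, 2, 3, 11, 5, 8, 7, 10, 9, 6, 4]=(4 11)(6 8 10)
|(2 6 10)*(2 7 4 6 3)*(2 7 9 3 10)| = 7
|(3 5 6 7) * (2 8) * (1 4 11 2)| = |(1 4 11 2 8)(3 5 6 7)| = 20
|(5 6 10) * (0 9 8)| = 3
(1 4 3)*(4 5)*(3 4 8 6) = (1 5 8 6 3) = [0, 5, 2, 1, 4, 8, 3, 7, 6]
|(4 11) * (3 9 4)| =|(3 9 4 11)| =4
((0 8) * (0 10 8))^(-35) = (8 10) = [0, 1, 2, 3, 4, 5, 6, 7, 10, 9, 8]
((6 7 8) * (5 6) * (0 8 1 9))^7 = (9) = [0, 1, 2, 3, 4, 5, 6, 7, 8, 9]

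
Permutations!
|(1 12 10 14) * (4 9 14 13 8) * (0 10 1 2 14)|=|(0 10 13 8 4 9)(1 12)(2 14)|=6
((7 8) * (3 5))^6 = (8) = [0, 1, 2, 3, 4, 5, 6, 7, 8]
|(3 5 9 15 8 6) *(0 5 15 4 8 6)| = |(0 5 9 4 8)(3 15 6)| = 15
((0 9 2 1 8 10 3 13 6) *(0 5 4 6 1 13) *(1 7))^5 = (0 1 9 8 2 10 13 3 7)(4 5 6) = [1, 9, 10, 7, 5, 6, 4, 0, 2, 8, 13, 11, 12, 3]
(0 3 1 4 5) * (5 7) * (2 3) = (0 2 3 1 4 7 5) = [2, 4, 3, 1, 7, 0, 6, 5]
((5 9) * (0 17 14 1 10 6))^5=(0 6 10 1 14 17)(5 9)=[6, 14, 2, 3, 4, 9, 10, 7, 8, 5, 1, 11, 12, 13, 17, 15, 16, 0]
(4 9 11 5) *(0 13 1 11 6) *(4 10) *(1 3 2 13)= (0 1 11 5 10 4 9 6)(2 13 3)= [1, 11, 13, 2, 9, 10, 0, 7, 8, 6, 4, 5, 12, 3]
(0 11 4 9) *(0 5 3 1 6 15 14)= [11, 6, 2, 1, 9, 3, 15, 7, 8, 5, 10, 4, 12, 13, 0, 14]= (0 11 4 9 5 3 1 6 15 14)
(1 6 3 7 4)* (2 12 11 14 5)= [0, 6, 12, 7, 1, 2, 3, 4, 8, 9, 10, 14, 11, 13, 5]= (1 6 3 7 4)(2 12 11 14 5)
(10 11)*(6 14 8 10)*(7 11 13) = (6 14 8 10 13 7 11) = [0, 1, 2, 3, 4, 5, 14, 11, 10, 9, 13, 6, 12, 7, 8]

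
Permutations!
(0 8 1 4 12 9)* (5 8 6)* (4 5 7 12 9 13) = (0 6 7 12 13 4 9)(1 5 8) = [6, 5, 2, 3, 9, 8, 7, 12, 1, 0, 10, 11, 13, 4]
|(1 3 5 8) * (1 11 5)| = |(1 3)(5 8 11)| = 6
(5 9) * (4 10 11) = (4 10 11)(5 9) = [0, 1, 2, 3, 10, 9, 6, 7, 8, 5, 11, 4]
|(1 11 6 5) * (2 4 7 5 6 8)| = |(1 11 8 2 4 7 5)| = 7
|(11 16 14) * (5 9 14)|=|(5 9 14 11 16)|=5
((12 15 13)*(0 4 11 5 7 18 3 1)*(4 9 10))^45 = [5, 11, 2, 4, 3, 0, 6, 9, 8, 7, 18, 1, 12, 13, 14, 15, 16, 17, 10] = (0 5)(1 11)(3 4)(7 9)(10 18)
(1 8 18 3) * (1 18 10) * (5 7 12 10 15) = (1 8 15 5 7 12 10)(3 18) = [0, 8, 2, 18, 4, 7, 6, 12, 15, 9, 1, 11, 10, 13, 14, 5, 16, 17, 3]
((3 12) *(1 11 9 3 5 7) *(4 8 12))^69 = (1 12 3)(4 11 5)(7 8 9) = [0, 12, 2, 1, 11, 4, 6, 8, 9, 7, 10, 5, 3]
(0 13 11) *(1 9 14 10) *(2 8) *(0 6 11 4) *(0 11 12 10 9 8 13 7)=(0 7)(1 8 2 13 4 11 6 12 10)(9 14)=[7, 8, 13, 3, 11, 5, 12, 0, 2, 14, 1, 6, 10, 4, 9]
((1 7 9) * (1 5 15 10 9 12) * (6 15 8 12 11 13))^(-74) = (1 13 10 8 7 6 9 12 11 15 5) = [0, 13, 2, 3, 4, 1, 9, 6, 7, 12, 8, 15, 11, 10, 14, 5]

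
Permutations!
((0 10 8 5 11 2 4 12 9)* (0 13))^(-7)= [5, 1, 9, 3, 13, 4, 6, 7, 2, 10, 11, 12, 0, 8]= (0 5 4 13 8 2 9 10 11 12)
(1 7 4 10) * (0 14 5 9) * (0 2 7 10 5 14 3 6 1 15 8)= (0 3 6 1 10 15 8)(2 7 4 5 9)= [3, 10, 7, 6, 5, 9, 1, 4, 0, 2, 15, 11, 12, 13, 14, 8]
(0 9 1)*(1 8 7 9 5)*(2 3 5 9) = (0 9 8 7 2 3 5 1) = [9, 0, 3, 5, 4, 1, 6, 2, 7, 8]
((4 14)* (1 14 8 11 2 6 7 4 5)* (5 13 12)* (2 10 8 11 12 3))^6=(1 7 5 6 12 2 8 3 10 13 11 14 4)=[0, 7, 8, 10, 1, 6, 12, 5, 3, 9, 13, 14, 2, 11, 4]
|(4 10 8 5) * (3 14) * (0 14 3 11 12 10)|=8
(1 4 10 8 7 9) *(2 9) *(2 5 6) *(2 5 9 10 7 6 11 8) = (1 4 7 9)(2 10)(5 11 8 6) = [0, 4, 10, 3, 7, 11, 5, 9, 6, 1, 2, 8]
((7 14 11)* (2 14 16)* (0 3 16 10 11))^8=[2, 1, 3, 14, 4, 5, 6, 11, 8, 9, 7, 10, 12, 13, 16, 15, 0]=(0 2 3 14 16)(7 11 10)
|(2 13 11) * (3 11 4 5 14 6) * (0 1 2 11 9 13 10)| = |(0 1 2 10)(3 9 13 4 5 14 6)| = 28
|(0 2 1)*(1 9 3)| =5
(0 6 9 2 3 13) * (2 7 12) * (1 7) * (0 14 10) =(0 6 9 1 7 12 2 3 13 14 10) =[6, 7, 3, 13, 4, 5, 9, 12, 8, 1, 0, 11, 2, 14, 10]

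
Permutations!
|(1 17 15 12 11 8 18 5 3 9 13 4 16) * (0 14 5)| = |(0 14 5 3 9 13 4 16 1 17 15 12 11 8 18)| = 15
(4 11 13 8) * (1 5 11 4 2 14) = (1 5 11 13 8 2 14) = [0, 5, 14, 3, 4, 11, 6, 7, 2, 9, 10, 13, 12, 8, 1]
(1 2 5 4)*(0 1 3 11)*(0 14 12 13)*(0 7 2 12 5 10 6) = [1, 12, 10, 11, 3, 4, 0, 2, 8, 9, 6, 14, 13, 7, 5] = (0 1 12 13 7 2 10 6)(3 11 14 5 4)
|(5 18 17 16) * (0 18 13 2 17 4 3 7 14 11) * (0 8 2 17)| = |(0 18 4 3 7 14 11 8 2)(5 13 17 16)| = 36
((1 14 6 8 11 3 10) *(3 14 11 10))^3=(1 6)(8 11)(10 14)=[0, 6, 2, 3, 4, 5, 1, 7, 11, 9, 14, 8, 12, 13, 10]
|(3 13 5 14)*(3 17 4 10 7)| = |(3 13 5 14 17 4 10 7)| = 8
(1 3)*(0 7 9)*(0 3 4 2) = (0 7 9 3 1 4 2) = [7, 4, 0, 1, 2, 5, 6, 9, 8, 3]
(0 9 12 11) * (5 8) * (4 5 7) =[9, 1, 2, 3, 5, 8, 6, 4, 7, 12, 10, 0, 11] =(0 9 12 11)(4 5 8 7)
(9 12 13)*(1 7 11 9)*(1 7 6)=(1 6)(7 11 9 12 13)=[0, 6, 2, 3, 4, 5, 1, 11, 8, 12, 10, 9, 13, 7]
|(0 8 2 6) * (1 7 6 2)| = |(0 8 1 7 6)| = 5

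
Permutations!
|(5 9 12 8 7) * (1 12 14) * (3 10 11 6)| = 28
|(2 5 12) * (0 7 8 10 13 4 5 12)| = |(0 7 8 10 13 4 5)(2 12)| = 14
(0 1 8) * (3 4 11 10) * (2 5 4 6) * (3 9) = (0 1 8)(2 5 4 11 10 9 3 6) = [1, 8, 5, 6, 11, 4, 2, 7, 0, 3, 9, 10]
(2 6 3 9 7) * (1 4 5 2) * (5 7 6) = (1 4 7)(2 5)(3 9 6) = [0, 4, 5, 9, 7, 2, 3, 1, 8, 6]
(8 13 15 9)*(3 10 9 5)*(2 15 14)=(2 15 5 3 10 9 8 13 14)=[0, 1, 15, 10, 4, 3, 6, 7, 13, 8, 9, 11, 12, 14, 2, 5]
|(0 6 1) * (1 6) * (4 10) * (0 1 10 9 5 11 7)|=7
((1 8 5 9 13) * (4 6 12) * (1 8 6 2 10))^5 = (1 10 2 4 12 6)(5 9 13 8) = [0, 10, 4, 3, 12, 9, 1, 7, 5, 13, 2, 11, 6, 8]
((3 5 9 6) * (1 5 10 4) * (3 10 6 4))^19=(1 4 9 5)(3 6 10)=[0, 4, 2, 6, 9, 1, 10, 7, 8, 5, 3]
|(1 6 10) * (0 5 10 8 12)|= 7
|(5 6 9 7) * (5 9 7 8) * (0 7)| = 6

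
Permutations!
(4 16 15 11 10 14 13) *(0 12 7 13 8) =(0 12 7 13 4 16 15 11 10 14 8) =[12, 1, 2, 3, 16, 5, 6, 13, 0, 9, 14, 10, 7, 4, 8, 11, 15]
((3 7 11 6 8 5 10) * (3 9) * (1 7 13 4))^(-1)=(1 4 13 3 9 10 5 8 6 11 7)=[0, 4, 2, 9, 13, 8, 11, 1, 6, 10, 5, 7, 12, 3]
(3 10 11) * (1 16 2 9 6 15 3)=(1 16 2 9 6 15 3 10 11)=[0, 16, 9, 10, 4, 5, 15, 7, 8, 6, 11, 1, 12, 13, 14, 3, 2]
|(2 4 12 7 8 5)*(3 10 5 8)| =|(2 4 12 7 3 10 5)| =7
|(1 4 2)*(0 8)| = 6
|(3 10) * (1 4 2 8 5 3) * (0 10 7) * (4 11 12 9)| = |(0 10 1 11 12 9 4 2 8 5 3 7)| = 12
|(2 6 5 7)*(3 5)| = |(2 6 3 5 7)| = 5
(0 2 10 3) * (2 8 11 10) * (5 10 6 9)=(0 8 11 6 9 5 10 3)=[8, 1, 2, 0, 4, 10, 9, 7, 11, 5, 3, 6]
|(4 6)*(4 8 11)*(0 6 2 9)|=7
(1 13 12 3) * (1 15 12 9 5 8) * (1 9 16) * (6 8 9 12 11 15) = (1 13 16)(3 6 8 12)(5 9)(11 15) = [0, 13, 2, 6, 4, 9, 8, 7, 12, 5, 10, 15, 3, 16, 14, 11, 1]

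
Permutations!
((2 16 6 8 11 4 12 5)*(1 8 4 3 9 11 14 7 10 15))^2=[0, 14, 6, 11, 5, 16, 12, 15, 7, 3, 1, 9, 2, 13, 10, 8, 4]=(1 14 10)(2 6 12)(3 11 9)(4 5 16)(7 15 8)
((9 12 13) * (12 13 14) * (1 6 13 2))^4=(14)(1 2 9 13 6)=[0, 2, 9, 3, 4, 5, 1, 7, 8, 13, 10, 11, 12, 6, 14]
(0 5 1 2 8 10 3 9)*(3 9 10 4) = (0 5 1 2 8 4 3 10 9) = [5, 2, 8, 10, 3, 1, 6, 7, 4, 0, 9]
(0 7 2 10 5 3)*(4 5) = [7, 1, 10, 0, 5, 3, 6, 2, 8, 9, 4] = (0 7 2 10 4 5 3)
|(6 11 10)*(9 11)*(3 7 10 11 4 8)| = |(11)(3 7 10 6 9 4 8)| = 7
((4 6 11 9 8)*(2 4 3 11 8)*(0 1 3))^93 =(0 11 4)(1 9 6)(2 8 3) =[11, 9, 8, 2, 0, 5, 1, 7, 3, 6, 10, 4]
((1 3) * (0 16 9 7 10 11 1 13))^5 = [11, 9, 2, 7, 4, 5, 6, 13, 8, 3, 0, 16, 12, 10, 14, 15, 1] = (0 11 16 1 9 3 7 13 10)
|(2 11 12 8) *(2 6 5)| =6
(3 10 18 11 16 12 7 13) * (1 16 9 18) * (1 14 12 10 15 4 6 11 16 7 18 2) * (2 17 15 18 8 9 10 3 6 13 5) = (1 7 5 2)(3 18 16)(4 13 6 11 10 14 12 8 9 17 15) = [0, 7, 1, 18, 13, 2, 11, 5, 9, 17, 14, 10, 8, 6, 12, 4, 3, 15, 16]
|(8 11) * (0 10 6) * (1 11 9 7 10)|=|(0 1 11 8 9 7 10 6)|=8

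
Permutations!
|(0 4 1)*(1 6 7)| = 5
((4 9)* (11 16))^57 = (4 9)(11 16) = [0, 1, 2, 3, 9, 5, 6, 7, 8, 4, 10, 16, 12, 13, 14, 15, 11]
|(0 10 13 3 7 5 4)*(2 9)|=14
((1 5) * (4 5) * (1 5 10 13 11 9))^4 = (1 11 10)(4 9 13) = [0, 11, 2, 3, 9, 5, 6, 7, 8, 13, 1, 10, 12, 4]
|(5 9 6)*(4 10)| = 6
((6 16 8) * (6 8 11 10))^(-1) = (6 10 11 16) = [0, 1, 2, 3, 4, 5, 10, 7, 8, 9, 11, 16, 12, 13, 14, 15, 6]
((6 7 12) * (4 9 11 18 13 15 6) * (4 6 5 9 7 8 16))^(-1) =(4 16 8 6 12 7)(5 15 13 18 11 9) =[0, 1, 2, 3, 16, 15, 12, 4, 6, 5, 10, 9, 7, 18, 14, 13, 8, 17, 11]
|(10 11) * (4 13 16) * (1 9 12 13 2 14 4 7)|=6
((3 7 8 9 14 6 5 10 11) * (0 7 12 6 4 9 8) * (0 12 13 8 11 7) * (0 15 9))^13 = (0 14 15 4 9)(3 13 8 11)(5 12 10 6 7) = [14, 1, 2, 13, 9, 12, 7, 5, 11, 0, 6, 3, 10, 8, 15, 4]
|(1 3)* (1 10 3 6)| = |(1 6)(3 10)| = 2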